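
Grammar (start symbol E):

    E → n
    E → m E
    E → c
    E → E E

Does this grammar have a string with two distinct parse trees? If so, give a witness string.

Ambiguous

Witness: c c c

Derivation 1: E ⇒ E E ⇒ c E ⇒ c E E ⇒ c c E ⇒ c c c
Derivation 2: E ⇒ E E ⇒ E E E ⇒ c E E ⇒ c c E ⇒ c c c

Two distinct leftmost derivations for the same string.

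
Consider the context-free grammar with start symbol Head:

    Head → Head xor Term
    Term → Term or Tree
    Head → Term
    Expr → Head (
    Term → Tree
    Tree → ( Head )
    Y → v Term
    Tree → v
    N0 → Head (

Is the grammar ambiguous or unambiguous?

Unambiguous

(Expr, Y, N0 are unreachable from Head, so their rules don't affect L(Head).) This is a standard precedence ladder (Head over Term over Tree), with each level left-recursive on its own operator ('xor' at Head, 'or' at Term). That structure is LR(1), hence unambiguous.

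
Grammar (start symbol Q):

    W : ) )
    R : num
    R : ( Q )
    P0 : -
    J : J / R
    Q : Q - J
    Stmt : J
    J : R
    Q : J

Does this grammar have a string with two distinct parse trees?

(W, Stmt, P0 are unreachable from Q, so their rules don't affect L(Q).) The grammar is stratified — Q handles '-' (left-recursive), J handles '/', R atoms. Each operator has a fixed associativity and precedence level, so every string has one parse.

Unambiguous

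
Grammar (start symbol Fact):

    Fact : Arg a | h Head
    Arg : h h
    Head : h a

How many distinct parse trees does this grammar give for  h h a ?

2

Parse trees for h h a:
  [Fact [Arg h h] a]
  [Fact h [Head h a]]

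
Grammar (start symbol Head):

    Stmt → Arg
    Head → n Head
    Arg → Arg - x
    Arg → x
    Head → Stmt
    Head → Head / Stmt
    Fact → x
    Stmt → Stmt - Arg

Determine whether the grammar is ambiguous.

Witness: x - x

Derivation 1: Head ⇒ Stmt ⇒ Arg ⇒ Arg - x ⇒ x - x
Derivation 2: Head ⇒ Stmt ⇒ Stmt - Arg ⇒ Arg - Arg ⇒ x - Arg ⇒ x - x

Two distinct leftmost derivations for the same string.

Ambiguous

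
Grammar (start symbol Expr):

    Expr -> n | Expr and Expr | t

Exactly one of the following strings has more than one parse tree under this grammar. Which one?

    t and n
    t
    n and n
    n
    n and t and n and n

n and t and n and n

t and n: 1 tree
t: 1 tree
n and n: 1 tree
n: 1 tree
n and t and n and n: 5 trees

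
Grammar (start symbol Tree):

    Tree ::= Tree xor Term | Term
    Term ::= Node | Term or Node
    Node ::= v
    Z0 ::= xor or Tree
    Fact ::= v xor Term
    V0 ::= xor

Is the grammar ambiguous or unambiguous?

Unambiguous

(Z0, Fact, V0 are unreachable from Tree, so their rules don't affect L(Tree).) Tree → Tree xor Term | Term  ;  Term → Term or Node | Node  — a left-associative chain with Node at the bottom. Each string factors uniquely by precedence.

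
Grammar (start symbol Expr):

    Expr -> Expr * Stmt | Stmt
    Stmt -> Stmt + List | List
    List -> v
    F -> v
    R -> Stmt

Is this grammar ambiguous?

Unambiguous

Only Expr, Stmt, List are reachable from Expr; ignoring the rest: The grammar is stratified — Expr handles '*' (left-recursive), Stmt handles '+', List atoms. Each operator has a fixed associativity and precedence level, so every string has one parse.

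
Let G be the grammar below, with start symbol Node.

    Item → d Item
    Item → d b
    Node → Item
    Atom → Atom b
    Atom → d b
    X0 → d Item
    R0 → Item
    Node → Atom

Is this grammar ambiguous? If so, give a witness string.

Witness: d b

Derivation 1: Node ⇒ Item ⇒ d b
Derivation 2: Node ⇒ Atom ⇒ d b

Two distinct leftmost derivations for the same string.

Ambiguous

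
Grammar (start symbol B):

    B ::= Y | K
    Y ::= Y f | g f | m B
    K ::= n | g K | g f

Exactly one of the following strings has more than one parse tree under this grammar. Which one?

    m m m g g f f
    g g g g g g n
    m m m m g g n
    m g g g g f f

m m m g g f f

m m m g g f f: 3 trees
g g g g g g n: 1 tree
m m m m g g n: 1 tree
m g g g g f f: 1 tree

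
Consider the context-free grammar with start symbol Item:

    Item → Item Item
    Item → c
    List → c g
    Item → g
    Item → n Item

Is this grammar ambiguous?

Ambiguous

Witness: c c c

Derivation 1: Item ⇒ Item Item ⇒ Item Item Item ⇒ c Item Item ⇒ c c Item ⇒ c c c
Derivation 2: Item ⇒ Item Item ⇒ c Item ⇒ c Item Item ⇒ c c Item ⇒ c c c

Two distinct leftmost derivations for the same string.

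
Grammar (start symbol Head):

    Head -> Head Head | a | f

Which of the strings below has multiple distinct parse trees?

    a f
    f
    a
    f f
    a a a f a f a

a a a f a f a

a f: 1 tree
f: 1 tree
a: 1 tree
f f: 1 tree
a a a f a f a: 132 trees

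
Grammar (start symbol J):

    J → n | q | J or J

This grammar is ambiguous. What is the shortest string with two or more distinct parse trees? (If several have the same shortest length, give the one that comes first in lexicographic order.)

n or n or n

length 1: no string has ≥2 trees
length 3: no string has ≥2 trees
length 5: n or n or n has 2 parse trees

Two derivations of n or n or n:
  J ⇒ J or J ⇒ n or J ⇒ n or J or J ⇒ n or n or J ⇒ n or n or n
  J ⇒ J or J ⇒ J or J or J ⇒ n or J or J ⇒ n or n or J ⇒ n or n or n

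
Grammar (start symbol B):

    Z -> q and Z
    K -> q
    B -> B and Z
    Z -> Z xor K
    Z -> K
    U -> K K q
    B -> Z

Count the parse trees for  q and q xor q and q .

Parse trees for q and q xor q and q:
  [B [B [B [Z [K q]]] and [Z [Z [K q]] xor [K q]]] and [Z [K q]]]
  [B [B [Z q and [Z [Z [K q]] xor [K q]]]] and [Z [K q]]]
  [B [B [Z [Z q and [Z [K q]]] xor [K q]]] and [Z [K q]]]

3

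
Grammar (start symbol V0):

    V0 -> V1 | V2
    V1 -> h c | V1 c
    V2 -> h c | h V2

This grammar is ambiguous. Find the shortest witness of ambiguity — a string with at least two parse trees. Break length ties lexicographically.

h c

length 2: h c has 2 parse trees

Two derivations of h c:
  V0 ⇒ V1 ⇒ h c
  V0 ⇒ V2 ⇒ h c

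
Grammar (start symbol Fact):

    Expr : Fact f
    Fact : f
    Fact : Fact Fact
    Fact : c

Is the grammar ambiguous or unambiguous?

Ambiguous

Witness: c c c

Derivation 1: Fact ⇒ Fact Fact ⇒ Fact Fact Fact ⇒ c Fact Fact ⇒ c c Fact ⇒ c c c
Derivation 2: Fact ⇒ Fact Fact ⇒ c Fact ⇒ c Fact Fact ⇒ c c Fact ⇒ c c c

Two distinct leftmost derivations for the same string.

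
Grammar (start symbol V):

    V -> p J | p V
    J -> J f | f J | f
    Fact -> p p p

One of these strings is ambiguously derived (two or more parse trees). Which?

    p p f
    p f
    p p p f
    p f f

p p f: 1 tree
p f: 1 tree
p p p f: 1 tree
p f f: 2 trees

p f f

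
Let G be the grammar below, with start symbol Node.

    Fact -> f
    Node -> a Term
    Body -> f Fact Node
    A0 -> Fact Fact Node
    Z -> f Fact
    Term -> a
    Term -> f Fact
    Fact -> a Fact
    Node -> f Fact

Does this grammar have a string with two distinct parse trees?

Only Node, Term, Fact are reachable from Node; ignoring the rest: The reachable rules are right-linear with at most one rule per (nonterminal, next-terminal) pair. Each input token forces the next rule, so parsing is deterministic.

Unambiguous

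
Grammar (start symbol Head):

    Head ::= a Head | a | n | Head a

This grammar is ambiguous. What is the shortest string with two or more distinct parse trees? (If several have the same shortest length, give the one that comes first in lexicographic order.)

length 1: no string has ≥2 trees
length 2: a a has 2 parse trees

Two derivations of a a:
  Head ⇒ a Head ⇒ a a
  Head ⇒ Head a ⇒ a a

a a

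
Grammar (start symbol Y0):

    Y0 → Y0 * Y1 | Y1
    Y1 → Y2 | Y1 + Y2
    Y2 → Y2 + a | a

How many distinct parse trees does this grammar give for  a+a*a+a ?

Parse trees for a+a*a+a:
  [Y0 [Y0 [Y1 [Y2 [Y2 a] + a]]] * [Y1 [Y2 [Y2 a] + a]]]
  [Y0 [Y0 [Y1 [Y2 [Y2 a] + a]]] * [Y1 [Y1 [Y2 a]] + [Y2 a]]]
  [Y0 [Y0 [Y1 [Y1 [Y2 a]] + [Y2 a]]] * [Y1 [Y2 [Y2 a] + a]]]
  [Y0 [Y0 [Y1 [Y1 [Y2 a]] + [Y2 a]]] * [Y1 [Y1 [Y2 a]] + [Y2 a]]]

4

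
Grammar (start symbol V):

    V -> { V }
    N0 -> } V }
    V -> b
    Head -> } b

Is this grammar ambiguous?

Only V is reachable from V; ignoring the rest: Each string is a nest of matched brackets around a single atom. An opening bracket forces the recursive rule; an atom forces the base rule.

Unambiguous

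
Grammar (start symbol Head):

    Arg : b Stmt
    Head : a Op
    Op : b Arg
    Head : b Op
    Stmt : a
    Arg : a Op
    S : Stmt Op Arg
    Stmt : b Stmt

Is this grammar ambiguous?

Unambiguous

Only Head, Op, Arg, Stmt are reachable from Head; ignoring the rest: Each reachable nonterminal has at most one production per leading terminal, and all productions are right-linear; the derivation is determined token-by-token.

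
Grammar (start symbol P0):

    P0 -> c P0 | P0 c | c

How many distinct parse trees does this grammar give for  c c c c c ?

Parse trees for c c c c c (showing first 6 of 16):
  [P0 c [P0 c [P0 c [P0 c [P0 c]]]]]
  [P0 c [P0 c [P0 c [P0 [P0 c] c]]]]
  [P0 c [P0 c [P0 [P0 c [P0 c]] c]]]
  [P0 c [P0 c [P0 [P0 [P0 c] c] c]]]
  [P0 c [P0 [P0 c [P0 c [P0 c]]] c]]
  [P0 c [P0 [P0 c [P0 [P0 c] c]] c]]

16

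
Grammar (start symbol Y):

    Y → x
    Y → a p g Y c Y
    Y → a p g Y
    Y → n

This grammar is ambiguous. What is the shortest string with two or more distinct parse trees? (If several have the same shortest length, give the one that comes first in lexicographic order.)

a p g a p g n c n

length 1: no string has ≥2 trees
length 4: no string has ≥2 trees
length 6: no string has ≥2 trees
length 7: no string has ≥2 trees
length 9: a p g a p g n c n has 2 parse trees

Two derivations of a p g a p g n c n:
  Y ⇒ a p g Y c Y ⇒ a p g a p g Y c Y ⇒ a p g a p g n c Y ⇒ a p g a p g n c n
  Y ⇒ a p g Y ⇒ a p g a p g Y c Y ⇒ a p g a p g n c Y ⇒ a p g a p g n c n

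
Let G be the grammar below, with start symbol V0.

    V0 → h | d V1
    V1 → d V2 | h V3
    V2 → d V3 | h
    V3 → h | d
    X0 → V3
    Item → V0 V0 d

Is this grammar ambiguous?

Unambiguous

(X0, Item are unreachable from V0, so their rules don't affect L(V0).) Restricted to the reachable nonterminals, every rule has the form A → t or A → t B, and no two rules for the same A share a first terminal. The grammar encodes a DFA — one run per string.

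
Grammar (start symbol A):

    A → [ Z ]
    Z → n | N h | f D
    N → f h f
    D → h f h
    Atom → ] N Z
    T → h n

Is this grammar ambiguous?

Witness: [ f h f h ]

Derivation 1: A ⇒ [ Z ] ⇒ [ N h ] ⇒ [ f h f h ]
Derivation 2: A ⇒ [ Z ] ⇒ [ f D ] ⇒ [ f h f h ]

Two distinct leftmost derivations for the same string.

Ambiguous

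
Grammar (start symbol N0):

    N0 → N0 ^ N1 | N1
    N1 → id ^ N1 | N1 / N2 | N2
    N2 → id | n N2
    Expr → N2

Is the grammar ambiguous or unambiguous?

Witness: id ^ id

Derivation 1: N0 ⇒ N0 ^ N1 ⇒ N1 ^ N1 ⇒ N2 ^ N1 ⇒ id ^ N1 ⇒ id ^ N2 ⇒ id ^ id
Derivation 2: N0 ⇒ N1 ⇒ id ^ N1 ⇒ id ^ N2 ⇒ id ^ id

Two distinct leftmost derivations for the same string.

Ambiguous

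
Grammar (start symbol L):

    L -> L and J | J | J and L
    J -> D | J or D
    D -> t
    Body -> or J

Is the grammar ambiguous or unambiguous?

Ambiguous

Witness: t and t

Derivation 1: L ⇒ L and J ⇒ J and J ⇒ D and J ⇒ t and J ⇒ t and D ⇒ t and t
Derivation 2: L ⇒ J and L ⇒ D and L ⇒ t and L ⇒ t and J ⇒ t and D ⇒ t and t

Two distinct leftmost derivations for the same string.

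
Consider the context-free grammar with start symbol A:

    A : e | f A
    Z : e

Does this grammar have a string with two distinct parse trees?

Only A is reachable from A; ignoring the rest: Each reachable nonterminal has at most one production per leading terminal, and all productions are right-linear; the derivation is determined token-by-token.

Unambiguous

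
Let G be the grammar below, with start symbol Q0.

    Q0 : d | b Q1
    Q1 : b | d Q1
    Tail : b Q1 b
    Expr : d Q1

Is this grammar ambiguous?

Unambiguous

(Tail, Expr are unreachable from Q0, so their rules don't affect L(Q0).) The reachable rules are right-linear with at most one rule per (nonterminal, next-terminal) pair. Each input token forces the next rule, so parsing is deterministic.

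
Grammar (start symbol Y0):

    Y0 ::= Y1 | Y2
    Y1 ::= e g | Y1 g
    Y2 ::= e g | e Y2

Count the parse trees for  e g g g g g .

1

Parse trees for e g g g g g:
  [Y0 [Y1 [Y1 [Y1 [Y1 [Y1 e g] g] g] g] g]]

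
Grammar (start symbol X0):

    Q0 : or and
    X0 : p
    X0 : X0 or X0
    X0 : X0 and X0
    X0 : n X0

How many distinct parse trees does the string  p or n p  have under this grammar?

1

Parse trees for p or n p:
  [X0 [X0 p] or [X0 n [X0 p]]]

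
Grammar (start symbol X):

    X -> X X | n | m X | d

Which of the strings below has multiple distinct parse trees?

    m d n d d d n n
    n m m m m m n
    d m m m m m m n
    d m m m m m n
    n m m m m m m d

m d n d d d n n

m d n d d d n n: 429 trees
n m m m m m n: 1 tree
d m m m m m m n: 1 tree
d m m m m m n: 1 tree
n m m m m m m d: 1 tree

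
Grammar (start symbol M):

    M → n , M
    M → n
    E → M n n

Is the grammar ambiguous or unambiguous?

Only M is reachable from M; ignoring the rest: Right-recursive list with a separator: after each atom, whether the separator follows determines the rule. One parse per string.

Unambiguous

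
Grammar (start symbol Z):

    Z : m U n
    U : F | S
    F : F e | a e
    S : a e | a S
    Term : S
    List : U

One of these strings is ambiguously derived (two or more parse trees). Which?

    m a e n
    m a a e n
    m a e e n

m a e n: 2 trees
m a a e n: 1 tree
m a e e n: 1 tree

m a e n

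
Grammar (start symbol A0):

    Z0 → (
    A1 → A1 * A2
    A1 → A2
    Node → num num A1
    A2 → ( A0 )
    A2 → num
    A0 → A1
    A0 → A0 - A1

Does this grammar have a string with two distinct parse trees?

Unambiguous

Only A0, A1, A2 are reachable from A0; ignoring the rest: The grammar is stratified — A0 handles '-' (left-recursive), A1 handles '*', A2 atoms. Each operator has a fixed associativity and precedence level, so every string has one parse.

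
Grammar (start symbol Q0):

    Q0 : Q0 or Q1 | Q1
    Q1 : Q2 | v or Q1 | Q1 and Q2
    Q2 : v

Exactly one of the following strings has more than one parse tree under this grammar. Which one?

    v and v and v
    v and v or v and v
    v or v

v and v and v: 1 tree
v and v or v and v: 1 tree
v or v: 2 trees

v or v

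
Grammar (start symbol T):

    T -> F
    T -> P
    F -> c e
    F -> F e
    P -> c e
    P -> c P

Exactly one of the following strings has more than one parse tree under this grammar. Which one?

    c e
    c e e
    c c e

c e: 2 trees
c e e: 1 tree
c c e: 1 tree

c e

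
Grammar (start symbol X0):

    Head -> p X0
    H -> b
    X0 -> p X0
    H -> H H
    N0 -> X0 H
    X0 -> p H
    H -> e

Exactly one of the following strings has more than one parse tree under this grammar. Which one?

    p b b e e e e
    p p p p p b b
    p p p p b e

p b b e e e e

p b b e e e e: 42 trees
p p p p p b b: 1 tree
p p p p b e: 1 tree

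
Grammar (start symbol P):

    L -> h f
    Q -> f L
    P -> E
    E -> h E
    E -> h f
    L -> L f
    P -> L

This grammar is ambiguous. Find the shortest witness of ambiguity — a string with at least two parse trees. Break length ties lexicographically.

h f

length 2: h f has 2 parse trees

Two derivations of h f:
  P ⇒ E ⇒ h f
  P ⇒ L ⇒ h f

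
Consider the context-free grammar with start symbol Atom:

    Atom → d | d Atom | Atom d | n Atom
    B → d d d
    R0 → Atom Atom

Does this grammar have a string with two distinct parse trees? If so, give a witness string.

Ambiguous

Witness: d d

Derivation 1: Atom ⇒ d Atom ⇒ d d
Derivation 2: Atom ⇒ Atom d ⇒ d d

Two distinct leftmost derivations for the same string.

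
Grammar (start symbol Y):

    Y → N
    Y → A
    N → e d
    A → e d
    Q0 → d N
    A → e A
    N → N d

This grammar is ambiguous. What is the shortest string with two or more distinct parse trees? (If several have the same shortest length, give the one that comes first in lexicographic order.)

e d

length 2: e d has 2 parse trees

Two derivations of e d:
  Y ⇒ N ⇒ e d
  Y ⇒ A ⇒ e d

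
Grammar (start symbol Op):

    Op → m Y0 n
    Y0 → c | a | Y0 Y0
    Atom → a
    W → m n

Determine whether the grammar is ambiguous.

Ambiguous

Witness: m a a a n

Derivation 1: Op ⇒ m Y0 n ⇒ m Y0 Y0 n ⇒ m a Y0 n ⇒ m a Y0 Y0 n ⇒ m a a Y0 n ⇒ m a a a n
Derivation 2: Op ⇒ m Y0 n ⇒ m Y0 Y0 n ⇒ m Y0 Y0 Y0 n ⇒ m a Y0 Y0 n ⇒ m a a Y0 n ⇒ m a a a n

Two distinct leftmost derivations for the same string.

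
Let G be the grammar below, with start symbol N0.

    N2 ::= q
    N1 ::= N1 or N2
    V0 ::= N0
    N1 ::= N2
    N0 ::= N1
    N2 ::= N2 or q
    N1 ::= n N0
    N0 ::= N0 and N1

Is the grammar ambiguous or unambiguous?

Witness: q or q

Derivation 1: N0 ⇒ N1 ⇒ N1 or N2 ⇒ N2 or N2 ⇒ q or N2 ⇒ q or q
Derivation 2: N0 ⇒ N1 ⇒ N2 ⇒ N2 or q ⇒ q or q

Two distinct leftmost derivations for the same string.

Ambiguous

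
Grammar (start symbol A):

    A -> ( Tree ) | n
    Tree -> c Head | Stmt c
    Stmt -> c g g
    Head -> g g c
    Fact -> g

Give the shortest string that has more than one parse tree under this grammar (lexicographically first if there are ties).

length 1: no string has ≥2 trees
length 6: ( c g g c ) has 2 parse trees

Two derivations of ( c g g c ):
  A ⇒ ( Tree ) ⇒ ( c Head ) ⇒ ( c g g c )
  A ⇒ ( Tree ) ⇒ ( Stmt c ) ⇒ ( c g g c )

( c g g c )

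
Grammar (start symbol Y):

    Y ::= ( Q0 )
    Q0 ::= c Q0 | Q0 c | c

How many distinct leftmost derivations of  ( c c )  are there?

Parse trees for ( c c ):
  [Y ( [Q0 c [Q0 c]] )]
  [Y ( [Q0 [Q0 c] c] )]

2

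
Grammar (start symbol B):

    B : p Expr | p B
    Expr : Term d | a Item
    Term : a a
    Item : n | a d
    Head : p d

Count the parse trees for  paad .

2

Parse trees for paad:
  [B p [Expr [Term a a] d]]
  [B p [Expr a [Item a d]]]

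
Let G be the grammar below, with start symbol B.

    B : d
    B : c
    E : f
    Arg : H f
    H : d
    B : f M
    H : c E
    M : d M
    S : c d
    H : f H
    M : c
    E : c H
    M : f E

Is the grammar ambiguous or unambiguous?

(Arg, S are unreachable from B, so their rules don't affect L(B).) The reachable rules are right-linear with at most one rule per (nonterminal, next-terminal) pair. Each input token forces the next rule, so parsing is deterministic.

Unambiguous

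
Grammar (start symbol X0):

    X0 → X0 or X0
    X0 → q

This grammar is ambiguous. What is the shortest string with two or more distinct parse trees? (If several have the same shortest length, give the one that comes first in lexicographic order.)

length 1: no string has ≥2 trees
length 3: no string has ≥2 trees
length 5: q or q or q has 2 parse trees

Two derivations of q or q or q:
  X0 ⇒ X0 or X0 ⇒ X0 or X0 or X0 ⇒ q or X0 or X0 ⇒ q or q or X0 ⇒ q or q or q
  X0 ⇒ X0 or X0 ⇒ q or X0 ⇒ q or X0 or X0 ⇒ q or q or X0 ⇒ q or q or q

q or q or q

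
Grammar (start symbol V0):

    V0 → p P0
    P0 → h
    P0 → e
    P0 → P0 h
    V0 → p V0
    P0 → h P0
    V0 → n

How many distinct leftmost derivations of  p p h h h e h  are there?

Parse trees for p p h h h e h:
  [V0 p [V0 p [P0 [P0 h [P0 h [P0 h [P0 e]]]] h]]]
  [V0 p [V0 p [P0 h [P0 [P0 h [P0 h [P0 e]]] h]]]]
  [V0 p [V0 p [P0 h [P0 h [P0 [P0 h [P0 e]] h]]]]]
  [V0 p [V0 p [P0 h [P0 h [P0 h [P0 [P0 e] h]]]]]]

4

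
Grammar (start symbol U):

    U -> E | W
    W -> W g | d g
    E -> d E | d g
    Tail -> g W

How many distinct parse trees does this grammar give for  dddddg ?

Parse trees for dddddg:
  [U [E d [E d [E d [E d [E d g]]]]]]

1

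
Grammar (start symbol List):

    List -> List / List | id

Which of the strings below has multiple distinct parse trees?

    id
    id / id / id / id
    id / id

id: 1 tree
id / id / id / id: 5 trees
id / id: 1 tree

id / id / id / id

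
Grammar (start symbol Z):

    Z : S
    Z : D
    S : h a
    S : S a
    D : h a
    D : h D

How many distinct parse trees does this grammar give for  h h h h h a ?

1

Parse trees for h h h h h a:
  [Z [D h [D h [D h [D h [D h a]]]]]]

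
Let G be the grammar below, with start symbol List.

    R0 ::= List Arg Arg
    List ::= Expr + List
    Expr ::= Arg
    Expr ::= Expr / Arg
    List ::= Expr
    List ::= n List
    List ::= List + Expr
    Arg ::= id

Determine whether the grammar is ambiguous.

Ambiguous

Witness: id + id

Derivation 1: List ⇒ Expr + List ⇒ Arg + List ⇒ id + List ⇒ id + Expr ⇒ id + Arg ⇒ id + id
Derivation 2: List ⇒ List + Expr ⇒ Expr + Expr ⇒ Arg + Expr ⇒ id + Expr ⇒ id + Arg ⇒ id + id

Two distinct leftmost derivations for the same string.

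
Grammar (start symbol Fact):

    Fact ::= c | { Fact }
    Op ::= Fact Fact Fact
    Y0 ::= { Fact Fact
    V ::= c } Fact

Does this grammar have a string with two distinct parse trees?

Only Fact is reachable from Fact; ignoring the rest: Each string is a nest of matched brackets around a single atom. An opening bracket forces the recursive rule; an atom forces the base rule.

Unambiguous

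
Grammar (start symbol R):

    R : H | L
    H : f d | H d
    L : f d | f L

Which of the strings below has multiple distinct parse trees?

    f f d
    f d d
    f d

f f d: 1 tree
f d d: 1 tree
f d: 2 trees

f d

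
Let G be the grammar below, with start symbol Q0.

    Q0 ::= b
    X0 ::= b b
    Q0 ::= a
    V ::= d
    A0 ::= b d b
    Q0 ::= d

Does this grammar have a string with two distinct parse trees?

Only Q0 is reachable from Q0; ignoring the rest: Restricted to the reachable nonterminals, every rule has the form A → t or A → t B, and no two rules for the same A share a first terminal. The grammar encodes a DFA — one run per string.

Unambiguous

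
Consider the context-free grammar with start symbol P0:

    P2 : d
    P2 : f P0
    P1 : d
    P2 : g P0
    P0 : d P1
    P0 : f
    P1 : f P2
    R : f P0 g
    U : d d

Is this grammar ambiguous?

Only P0, P1, P2 are reachable from P0; ignoring the rest: The reachable rules are right-linear with at most one rule per (nonterminal, next-terminal) pair. Each input token forces the next rule, so parsing is deterministic.

Unambiguous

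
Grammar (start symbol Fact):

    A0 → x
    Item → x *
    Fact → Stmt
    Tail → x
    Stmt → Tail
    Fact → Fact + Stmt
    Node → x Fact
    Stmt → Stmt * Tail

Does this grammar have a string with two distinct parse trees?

Unambiguous

Only Fact, Stmt, Tail are reachable from Fact; ignoring the rest: Fact → Fact + Stmt | Stmt  ;  Stmt → Stmt * Tail | Tail  — a left-associative chain with Tail at the bottom. Each string factors uniquely by precedence.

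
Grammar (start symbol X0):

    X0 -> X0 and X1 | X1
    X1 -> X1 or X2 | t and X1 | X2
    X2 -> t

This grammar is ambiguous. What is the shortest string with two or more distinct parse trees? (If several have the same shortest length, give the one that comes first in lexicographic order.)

t and t

length 1: no string has ≥2 trees
length 3: t and t has 2 parse trees

Two derivations of t and t:
  X0 ⇒ X0 and X1 ⇒ X1 and X1 ⇒ X2 and X1 ⇒ t and X1 ⇒ t and X2 ⇒ t and t
  X0 ⇒ X1 ⇒ t and X1 ⇒ t and X2 ⇒ t and t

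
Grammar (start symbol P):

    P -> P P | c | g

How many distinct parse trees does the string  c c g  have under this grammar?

Parse trees for c c g:
  [P [P c] [P [P c] [P g]]]
  [P [P [P c] [P c]] [P g]]

2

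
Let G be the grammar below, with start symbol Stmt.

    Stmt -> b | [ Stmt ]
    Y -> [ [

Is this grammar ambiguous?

(Y is unreachable from Stmt, so its rules don't affect L(Stmt).) Each string is a nest of matched brackets around a single atom. An opening bracket forces the recursive rule; an atom forces the base rule.

Unambiguous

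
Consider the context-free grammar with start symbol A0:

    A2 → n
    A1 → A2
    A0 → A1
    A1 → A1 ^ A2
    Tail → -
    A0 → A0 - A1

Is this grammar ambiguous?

Unambiguous

(Tail is unreachable from A0, so its rules don't affect L(A0).) This is a standard precedence ladder (A0 over A1 over A2), with each level left-recursive on its own operator ('-' at A0, '^' at A1). That structure is LR(1), hence unambiguous.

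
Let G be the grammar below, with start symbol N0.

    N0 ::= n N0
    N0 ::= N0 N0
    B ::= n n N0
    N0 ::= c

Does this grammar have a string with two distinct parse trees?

Witness: c c c

Derivation 1: N0 ⇒ N0 N0 ⇒ N0 N0 N0 ⇒ c N0 N0 ⇒ c c N0 ⇒ c c c
Derivation 2: N0 ⇒ N0 N0 ⇒ c N0 ⇒ c N0 N0 ⇒ c c N0 ⇒ c c c

Two distinct leftmost derivations for the same string.

Ambiguous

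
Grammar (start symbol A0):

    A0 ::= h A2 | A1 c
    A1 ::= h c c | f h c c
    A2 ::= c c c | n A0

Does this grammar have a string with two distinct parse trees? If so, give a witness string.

Witness: h c c c

Derivation 1: A0 ⇒ h A2 ⇒ h c c c
Derivation 2: A0 ⇒ A1 c ⇒ h c c c

Two distinct leftmost derivations for the same string.

Ambiguous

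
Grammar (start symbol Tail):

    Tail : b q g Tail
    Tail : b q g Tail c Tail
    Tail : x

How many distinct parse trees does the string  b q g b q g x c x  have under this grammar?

2

Parse trees for b q g b q g x c x:
  [Tail b q g [Tail b q g [Tail x] c [Tail x]]]
  [Tail b q g [Tail b q g [Tail x]] c [Tail x]]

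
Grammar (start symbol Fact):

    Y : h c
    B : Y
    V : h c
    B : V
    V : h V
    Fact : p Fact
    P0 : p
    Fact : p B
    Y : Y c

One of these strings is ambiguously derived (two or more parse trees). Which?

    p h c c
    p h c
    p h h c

p h c

p h c c: 1 tree
p h c: 2 trees
p h h c: 1 tree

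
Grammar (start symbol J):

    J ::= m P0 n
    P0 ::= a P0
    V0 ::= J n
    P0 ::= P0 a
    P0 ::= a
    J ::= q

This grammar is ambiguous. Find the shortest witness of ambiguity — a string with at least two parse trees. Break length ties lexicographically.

m a a n

length 1: no string has ≥2 trees
length 3: no string has ≥2 trees
length 4: m a a n has 2 parse trees

Two derivations of m a a n:
  J ⇒ m P0 n ⇒ m a P0 n ⇒ m a a n
  J ⇒ m P0 n ⇒ m P0 a n ⇒ m a a n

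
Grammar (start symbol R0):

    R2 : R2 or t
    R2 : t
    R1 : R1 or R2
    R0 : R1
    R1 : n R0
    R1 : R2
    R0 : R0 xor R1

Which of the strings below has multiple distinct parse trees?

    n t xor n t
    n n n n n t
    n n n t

n t xor n t

n t xor n t: 2 trees
n n n n n t: 1 tree
n n n t: 1 tree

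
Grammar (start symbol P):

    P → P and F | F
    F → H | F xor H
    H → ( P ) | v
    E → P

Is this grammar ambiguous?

Unambiguous

Only P, F, H are reachable from P; ignoring the rest: P → P and F | F  ;  F → F xor H | H  — a left-associative chain with H at the bottom. Each string factors uniquely by precedence.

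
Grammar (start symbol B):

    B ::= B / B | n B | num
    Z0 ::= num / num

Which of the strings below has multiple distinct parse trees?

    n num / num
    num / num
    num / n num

n num / num

n num / num: 2 trees
num / num: 1 tree
num / n num: 1 tree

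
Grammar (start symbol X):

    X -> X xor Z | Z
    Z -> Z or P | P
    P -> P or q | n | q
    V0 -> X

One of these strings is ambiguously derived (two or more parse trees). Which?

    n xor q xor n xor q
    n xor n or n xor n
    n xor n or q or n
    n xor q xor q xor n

n xor n or q or n

n xor q xor n xor q: 1 tree
n xor n or n xor n: 1 tree
n xor n or q or n: 2 trees
n xor q xor q xor n: 1 tree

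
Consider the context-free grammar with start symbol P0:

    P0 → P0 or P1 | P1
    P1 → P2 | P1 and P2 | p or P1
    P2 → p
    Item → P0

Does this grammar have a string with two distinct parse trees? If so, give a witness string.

Ambiguous

Witness: p or p

Derivation 1: P0 ⇒ P0 or P1 ⇒ P1 or P1 ⇒ P2 or P1 ⇒ p or P1 ⇒ p or P2 ⇒ p or p
Derivation 2: P0 ⇒ P1 ⇒ p or P1 ⇒ p or P2 ⇒ p or p

Two distinct leftmost derivations for the same string.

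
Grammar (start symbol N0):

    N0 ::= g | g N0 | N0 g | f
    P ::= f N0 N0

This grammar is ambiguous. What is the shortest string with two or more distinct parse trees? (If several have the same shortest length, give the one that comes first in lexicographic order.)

g g

length 1: no string has ≥2 trees
length 2: g g has 2 parse trees

Two derivations of g g:
  N0 ⇒ g N0 ⇒ g g
  N0 ⇒ N0 g ⇒ g g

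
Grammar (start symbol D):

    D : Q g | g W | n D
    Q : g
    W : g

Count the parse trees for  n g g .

Parse trees for n g g:
  [D n [D [Q g] g]]
  [D n [D g [W g]]]

2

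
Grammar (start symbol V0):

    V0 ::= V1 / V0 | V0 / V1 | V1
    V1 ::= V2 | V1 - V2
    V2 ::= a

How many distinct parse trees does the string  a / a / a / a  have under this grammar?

Parse trees for a / a / a / a:
  [V0 [V1 [V2 a]] / [V0 [V1 [V2 a]] / [V0 [V1 [V2 a]] / [V0 [V1 [V2 a]]]]]]
  [V0 [V1 [V2 a]] / [V0 [V1 [V2 a]] / [V0 [V0 [V1 [V2 a]]] / [V1 [V2 a]]]]]
  [V0 [V1 [V2 a]] / [V0 [V0 [V1 [V2 a]] / [V0 [V1 [V2 a]]]] / [V1 [V2 a]]]]
  [V0 [V1 [V2 a]] / [V0 [V0 [V0 [V1 [V2 a]]] / [V1 [V2 a]]] / [V1 [V2 a]]]]
  [V0 [V0 [V1 [V2 a]] / [V0 [V1 [V2 a]] / [V0 [V1 [V2 a]]]]] / [V1 [V2 a]]]
  [V0 [V0 [V1 [V2 a]] / [V0 [V0 [V1 [V2 a]]] / [V1 [V2 a]]]] / [V1 [V2 a]]]
  [V0 [V0 [V0 [V1 [V2 a]] / [V0 [V1 [V2 a]]]] / [V1 [V2 a]]] / [V1 [V2 a]]]
  [V0 [V0 [V0 [V0 [V1 [V2 a]]] / [V1 [V2 a]]] / [V1 [V2 a]]] / [V1 [V2 a]]]

8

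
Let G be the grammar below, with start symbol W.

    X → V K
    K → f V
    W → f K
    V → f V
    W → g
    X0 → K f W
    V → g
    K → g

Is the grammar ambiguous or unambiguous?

Unambiguous

Only W, K, V are reachable from W; ignoring the rest: The reachable rules are right-linear with at most one rule per (nonterminal, next-terminal) pair. Each input token forces the next rule, so parsing is deterministic.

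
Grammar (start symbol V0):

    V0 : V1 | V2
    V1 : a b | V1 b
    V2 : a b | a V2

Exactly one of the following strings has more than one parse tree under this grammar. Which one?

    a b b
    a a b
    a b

a b

a b b: 1 tree
a a b: 1 tree
a b: 2 trees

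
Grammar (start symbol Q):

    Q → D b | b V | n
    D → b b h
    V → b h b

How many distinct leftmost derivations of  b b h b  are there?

2

Parse trees for b b h b:
  [Q [D b b h] b]
  [Q b [V b h b]]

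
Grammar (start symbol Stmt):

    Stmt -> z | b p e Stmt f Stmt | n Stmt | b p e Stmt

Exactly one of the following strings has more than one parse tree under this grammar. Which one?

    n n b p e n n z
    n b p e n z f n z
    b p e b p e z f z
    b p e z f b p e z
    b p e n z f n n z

n n b p e n n z: 1 tree
n b p e n z f n z: 1 tree
b p e b p e z f z: 2 trees
b p e z f b p e z: 1 tree
b p e n z f n n z: 1 tree

b p e b p e z f z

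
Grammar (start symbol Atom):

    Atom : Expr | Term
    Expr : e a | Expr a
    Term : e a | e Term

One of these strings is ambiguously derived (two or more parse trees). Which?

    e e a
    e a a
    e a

e a

e e a: 1 tree
e a a: 1 tree
e a: 2 trees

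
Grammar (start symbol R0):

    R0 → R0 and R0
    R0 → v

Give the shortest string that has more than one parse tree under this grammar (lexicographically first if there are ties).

length 1: no string has ≥2 trees
length 3: no string has ≥2 trees
length 5: v and v and v has 2 parse trees

Two derivations of v and v and v:
  R0 ⇒ R0 and R0 ⇒ R0 and R0 and R0 ⇒ v and R0 and R0 ⇒ v and v and R0 ⇒ v and v and v
  R0 ⇒ R0 and R0 ⇒ v and R0 ⇒ v and R0 and R0 ⇒ v and v and R0 ⇒ v and v and v

v and v and v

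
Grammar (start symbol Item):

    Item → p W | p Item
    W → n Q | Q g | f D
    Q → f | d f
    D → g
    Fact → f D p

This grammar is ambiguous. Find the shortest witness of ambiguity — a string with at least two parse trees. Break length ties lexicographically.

p f g

length 3: p f g has 2 parse trees

Two derivations of p f g:
  Item ⇒ p W ⇒ p Q g ⇒ p f g
  Item ⇒ p W ⇒ p f D ⇒ p f g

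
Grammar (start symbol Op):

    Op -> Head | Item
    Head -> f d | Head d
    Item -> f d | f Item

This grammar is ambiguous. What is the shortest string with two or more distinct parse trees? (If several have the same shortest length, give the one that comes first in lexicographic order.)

length 2: f d has 2 parse trees

Two derivations of f d:
  Op ⇒ Head ⇒ f d
  Op ⇒ Item ⇒ f d

f d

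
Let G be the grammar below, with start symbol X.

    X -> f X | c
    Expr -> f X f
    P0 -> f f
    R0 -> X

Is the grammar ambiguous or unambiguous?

Unambiguous

Only X is reachable from X; ignoring the rest: Each reachable nonterminal has at most one production per leading terminal, and all productions are right-linear; the derivation is determined token-by-token.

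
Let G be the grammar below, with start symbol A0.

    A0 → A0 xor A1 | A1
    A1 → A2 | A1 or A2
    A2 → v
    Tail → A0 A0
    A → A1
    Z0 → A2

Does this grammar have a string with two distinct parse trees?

Unambiguous

(Tail, A, Z0 are unreachable from A0, so their rules don't affect L(A0).) A0 → A0 xor A1 | A1  ;  A1 → A1 or A2 | A2  — a left-associative chain with A2 at the bottom. Each string factors uniquely by precedence.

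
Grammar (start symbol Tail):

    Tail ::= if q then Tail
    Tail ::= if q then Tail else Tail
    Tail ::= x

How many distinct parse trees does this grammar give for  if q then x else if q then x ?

Parse trees for if q then x else if q then x:
  [Tail if q then [Tail x] else [Tail if q then [Tail x]]]

1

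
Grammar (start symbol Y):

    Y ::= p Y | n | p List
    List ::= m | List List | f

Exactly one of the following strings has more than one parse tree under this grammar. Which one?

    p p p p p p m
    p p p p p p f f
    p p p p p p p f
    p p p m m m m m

p p p p p p m: 1 tree
p p p p p p f f: 1 tree
p p p p p p p f: 1 tree
p p p m m m m m: 14 trees

p p p m m m m m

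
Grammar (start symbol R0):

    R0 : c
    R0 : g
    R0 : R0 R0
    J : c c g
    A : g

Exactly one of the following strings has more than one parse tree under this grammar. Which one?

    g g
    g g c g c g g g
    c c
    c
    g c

g g c g c g g g

g g: 1 tree
g g c g c g g g: 429 trees
c c: 1 tree
c: 1 tree
g c: 1 tree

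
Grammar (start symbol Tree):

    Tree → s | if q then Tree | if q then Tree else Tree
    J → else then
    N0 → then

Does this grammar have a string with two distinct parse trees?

Witness: if q then if q then s else s

Derivation 1: Tree ⇒ if q then Tree ⇒ if q then if q then Tree else Tree ⇒ if q then if q then s else Tree ⇒ if q then if q then s else s
Derivation 2: Tree ⇒ if q then Tree else Tree ⇒ if q then if q then Tree else Tree ⇒ if q then if q then s else Tree ⇒ if q then if q then s else s

Two distinct leftmost derivations for the same string.

Ambiguous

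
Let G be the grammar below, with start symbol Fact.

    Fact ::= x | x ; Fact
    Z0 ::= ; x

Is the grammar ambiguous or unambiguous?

Only Fact is reachable from Fact; ignoring the rest: Right-recursive list with a separator: after each atom, whether the separator follows determines the rule. One parse per string.

Unambiguous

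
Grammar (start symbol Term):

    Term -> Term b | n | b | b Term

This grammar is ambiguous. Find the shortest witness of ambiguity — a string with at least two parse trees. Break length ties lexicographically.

b b

length 1: no string has ≥2 trees
length 2: b b has 2 parse trees

Two derivations of b b:
  Term ⇒ Term b ⇒ b b
  Term ⇒ b Term ⇒ b b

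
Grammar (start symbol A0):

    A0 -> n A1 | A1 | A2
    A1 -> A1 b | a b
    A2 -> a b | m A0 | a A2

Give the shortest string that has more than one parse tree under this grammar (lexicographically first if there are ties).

length 2: a b has 2 parse trees

Two derivations of a b:
  A0 ⇒ A1 ⇒ a b
  A0 ⇒ A2 ⇒ a b

a b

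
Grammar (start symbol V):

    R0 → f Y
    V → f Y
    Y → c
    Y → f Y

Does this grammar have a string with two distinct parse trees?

Only V, Y are reachable from V; ignoring the rest: Each reachable nonterminal has at most one production per leading terminal, and all productions are right-linear; the derivation is determined token-by-token.

Unambiguous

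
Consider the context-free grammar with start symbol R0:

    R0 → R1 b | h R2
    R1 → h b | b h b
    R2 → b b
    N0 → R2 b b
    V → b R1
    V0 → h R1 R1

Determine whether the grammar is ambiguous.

Ambiguous

Witness: h b b

Derivation 1: R0 ⇒ R1 b ⇒ h b b
Derivation 2: R0 ⇒ h R2 ⇒ h b b

Two distinct leftmost derivations for the same string.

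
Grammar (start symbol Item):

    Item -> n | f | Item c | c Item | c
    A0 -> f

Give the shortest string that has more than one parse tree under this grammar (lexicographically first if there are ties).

c c

length 1: no string has ≥2 trees
length 2: c c has 2 parse trees

Two derivations of c c:
  Item ⇒ Item c ⇒ c c
  Item ⇒ c Item ⇒ c c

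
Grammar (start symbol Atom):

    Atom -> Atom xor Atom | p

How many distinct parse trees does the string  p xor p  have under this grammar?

Parse trees for p xor p:
  [Atom [Atom p] xor [Atom p]]

1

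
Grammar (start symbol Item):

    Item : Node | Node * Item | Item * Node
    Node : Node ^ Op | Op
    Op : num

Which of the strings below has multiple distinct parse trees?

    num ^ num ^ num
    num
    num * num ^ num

num ^ num ^ num: 1 tree
num: 1 tree
num * num ^ num: 2 trees

num * num ^ num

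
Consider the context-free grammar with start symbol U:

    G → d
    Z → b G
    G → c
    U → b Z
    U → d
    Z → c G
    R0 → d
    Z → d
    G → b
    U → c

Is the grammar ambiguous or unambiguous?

(R0 is unreachable from U, so its rules don't affect L(U).) The reachable rules are right-linear with at most one rule per (nonterminal, next-terminal) pair. Each input token forces the next rule, so parsing is deterministic.

Unambiguous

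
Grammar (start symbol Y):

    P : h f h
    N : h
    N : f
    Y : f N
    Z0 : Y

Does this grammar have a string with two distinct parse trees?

(Z0, P are unreachable from Y, so their rules don't affect L(Y).) The reachable rules are right-linear with at most one rule per (nonterminal, next-terminal) pair. Each input token forces the next rule, so parsing is deterministic.

Unambiguous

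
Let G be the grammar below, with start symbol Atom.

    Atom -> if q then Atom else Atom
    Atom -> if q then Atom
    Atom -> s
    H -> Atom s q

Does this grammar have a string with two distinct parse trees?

Witness: if q then if q then s else s

Derivation 1: Atom ⇒ if q then Atom else Atom ⇒ if q then if q then Atom else Atom ⇒ if q then if q then s else Atom ⇒ if q then if q then s else s
Derivation 2: Atom ⇒ if q then Atom ⇒ if q then if q then Atom else Atom ⇒ if q then if q then s else Atom ⇒ if q then if q then s else s

Two distinct leftmost derivations for the same string.

Ambiguous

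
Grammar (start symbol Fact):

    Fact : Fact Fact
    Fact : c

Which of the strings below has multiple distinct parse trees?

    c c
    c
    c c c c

c c c c

c c: 1 tree
c: 1 tree
c c c c: 5 trees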